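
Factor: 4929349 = 61^1*80809^1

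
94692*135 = 12783420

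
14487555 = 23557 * 615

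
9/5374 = 9/5374 = 0.00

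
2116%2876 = 2116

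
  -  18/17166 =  - 3/2861 = -  0.00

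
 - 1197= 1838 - 3035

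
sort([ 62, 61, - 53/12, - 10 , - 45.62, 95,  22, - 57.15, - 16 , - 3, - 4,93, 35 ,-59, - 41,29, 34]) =[ - 59, - 57.15, - 45.62, - 41, - 16, - 10, - 53/12, -4, - 3,  22,29, 34, 35, 61, 62, 93 , 95] 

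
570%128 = 58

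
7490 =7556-66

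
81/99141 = 27/33047 = 0.00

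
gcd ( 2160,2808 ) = 216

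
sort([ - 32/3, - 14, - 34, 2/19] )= [ - 34, - 14, - 32/3,2/19 ]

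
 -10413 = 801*( - 13)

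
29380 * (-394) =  - 11575720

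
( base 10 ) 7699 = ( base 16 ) 1E13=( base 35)69y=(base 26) ba3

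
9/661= 9/661 = 0.01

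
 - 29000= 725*( - 40)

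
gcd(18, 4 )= 2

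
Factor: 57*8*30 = 2^4*3^2 *5^1 * 19^1 =13680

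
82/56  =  41/28 = 1.46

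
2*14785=29570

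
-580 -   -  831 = 251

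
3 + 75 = 78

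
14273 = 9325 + 4948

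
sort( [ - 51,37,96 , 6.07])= [-51, 6.07, 37, 96]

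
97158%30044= 7026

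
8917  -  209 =8708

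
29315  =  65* 451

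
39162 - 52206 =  - 13044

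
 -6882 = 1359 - 8241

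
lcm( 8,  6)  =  24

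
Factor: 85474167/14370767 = 3^1 * 47^( - 1 )*73^1 * 277^1*1409^1*305761^ ( - 1)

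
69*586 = 40434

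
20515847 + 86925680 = 107441527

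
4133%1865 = 403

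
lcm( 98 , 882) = 882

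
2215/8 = 2215/8 = 276.88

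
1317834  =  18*73213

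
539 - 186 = 353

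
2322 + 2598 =4920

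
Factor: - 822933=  - 3^3 * 29^1 * 1051^1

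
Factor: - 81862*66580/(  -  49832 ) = 5^1*11^1*61^2*3329^1*6229^(-1) =681296495/6229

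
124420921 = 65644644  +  58776277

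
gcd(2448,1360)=272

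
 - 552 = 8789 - 9341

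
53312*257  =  13701184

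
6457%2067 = 256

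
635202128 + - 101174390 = 534027738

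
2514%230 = 214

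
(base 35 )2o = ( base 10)94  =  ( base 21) 4a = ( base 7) 163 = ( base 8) 136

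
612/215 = 2 +182/215= 2.85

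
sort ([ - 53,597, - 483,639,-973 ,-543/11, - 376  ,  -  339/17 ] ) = [ - 973, - 483,  -  376,-53, - 543/11,- 339/17,597, 639 ] 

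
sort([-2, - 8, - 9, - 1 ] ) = [ - 9, - 8,- 2, - 1]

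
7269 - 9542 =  - 2273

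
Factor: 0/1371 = 0^1 = 0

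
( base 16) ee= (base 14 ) 130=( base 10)238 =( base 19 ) ca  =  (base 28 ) 8E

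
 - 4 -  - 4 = 0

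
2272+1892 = 4164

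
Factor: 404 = 2^2*101^1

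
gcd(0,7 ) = 7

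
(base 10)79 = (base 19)43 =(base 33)2d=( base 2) 1001111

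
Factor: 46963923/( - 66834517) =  - 3^1*47^( -1)* 257^1*60913^1*1422011^( - 1)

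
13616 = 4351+9265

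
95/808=95/808 = 0.12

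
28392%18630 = 9762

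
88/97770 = 44/48885 = 0.00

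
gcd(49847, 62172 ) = 1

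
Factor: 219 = 3^1*73^1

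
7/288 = 7/288= 0.02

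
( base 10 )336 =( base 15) 176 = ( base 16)150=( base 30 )B6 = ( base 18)10C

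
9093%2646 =1155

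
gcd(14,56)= 14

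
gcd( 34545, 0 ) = 34545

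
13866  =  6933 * 2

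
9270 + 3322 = 12592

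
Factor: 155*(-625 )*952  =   - 92225000 = -2^3*5^5 * 7^1*17^1 * 31^1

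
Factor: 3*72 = 216 = 2^3* 3^3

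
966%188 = 26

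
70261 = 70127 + 134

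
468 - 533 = -65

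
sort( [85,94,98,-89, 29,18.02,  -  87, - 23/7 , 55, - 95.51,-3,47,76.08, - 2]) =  [-95.51,  -  89, - 87, - 23/7, - 3, - 2 , 18.02, 29,47,55,76.08,85, 94,98 ]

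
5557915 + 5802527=11360442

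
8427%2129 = 2040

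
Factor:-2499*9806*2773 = -2^1*3^1*7^2*17^1 * 47^1*59^1 * 4903^1 = - 67952902962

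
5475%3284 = 2191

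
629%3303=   629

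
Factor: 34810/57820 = 59/98  =  2^( - 1 )*7^( - 2) * 59^1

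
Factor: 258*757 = 2^1*3^1*43^1*757^1 = 195306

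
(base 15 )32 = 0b101111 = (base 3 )1202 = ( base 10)47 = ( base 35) 1C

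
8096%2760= 2576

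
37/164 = 37/164 = 0.23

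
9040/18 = 4520/9 = 502.22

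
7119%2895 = 1329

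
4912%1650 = 1612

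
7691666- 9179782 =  - 1488116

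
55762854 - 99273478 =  -43510624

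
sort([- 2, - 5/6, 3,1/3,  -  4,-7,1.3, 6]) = [ - 7, - 4 ,-2, - 5/6, 1/3, 1.3, 3,6] 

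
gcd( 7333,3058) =1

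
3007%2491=516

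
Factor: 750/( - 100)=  - 2^(- 1) * 3^1*5^1 = - 15/2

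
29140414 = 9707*3002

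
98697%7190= 5227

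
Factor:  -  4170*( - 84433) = 352085610 = 2^1*3^1*5^1*23^1*139^1  *3671^1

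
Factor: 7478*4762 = 35610236 = 2^2*2381^1* 3739^1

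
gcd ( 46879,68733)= 7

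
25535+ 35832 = 61367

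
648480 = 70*9264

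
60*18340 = 1100400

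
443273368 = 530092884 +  - 86819516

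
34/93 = 34/93 = 0.37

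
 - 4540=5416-9956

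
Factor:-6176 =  - 2^5 * 193^1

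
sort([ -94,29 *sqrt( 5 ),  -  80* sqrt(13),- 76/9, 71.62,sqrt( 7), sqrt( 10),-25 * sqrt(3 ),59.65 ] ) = [ - 80*sqrt( 13 ),- 94, - 25*sqrt( 3), - 76/9,sqrt(7),sqrt(10), 59.65, 29  *  sqrt( 5), 71.62]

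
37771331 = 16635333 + 21135998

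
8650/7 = 8650/7  =  1235.71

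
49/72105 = 49/72105 = 0.00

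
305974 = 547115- 241141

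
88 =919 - 831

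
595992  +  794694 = 1390686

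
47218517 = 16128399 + 31090118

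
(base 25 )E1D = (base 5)240123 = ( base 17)1D6G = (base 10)8788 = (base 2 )10001001010100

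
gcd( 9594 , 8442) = 18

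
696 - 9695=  - 8999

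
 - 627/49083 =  - 209/16361 =-  0.01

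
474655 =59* 8045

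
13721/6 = 2286 + 5/6 = 2286.83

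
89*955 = 84995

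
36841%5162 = 707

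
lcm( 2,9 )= 18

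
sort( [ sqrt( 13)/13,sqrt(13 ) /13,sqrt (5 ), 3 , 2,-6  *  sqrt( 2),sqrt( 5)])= [ - 6*sqrt( 2),sqrt(13 )/13,  sqrt ( 13 )/13,  2,sqrt( 5),sqrt( 5),3] 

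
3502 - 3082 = 420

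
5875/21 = 279  +  16/21 =279.76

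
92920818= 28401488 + 64519330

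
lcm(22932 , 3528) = 45864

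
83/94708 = 83/94708 = 0.00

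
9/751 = 9/751 = 0.01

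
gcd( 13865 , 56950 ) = 5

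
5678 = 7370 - 1692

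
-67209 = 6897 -74106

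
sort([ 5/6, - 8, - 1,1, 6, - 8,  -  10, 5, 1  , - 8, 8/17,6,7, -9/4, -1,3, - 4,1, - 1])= [ - 10, - 8, - 8,-8 , - 4, - 9/4, - 1, -1 , - 1,8/17,5/6,1,1, 1,3 , 5,6, 6, 7]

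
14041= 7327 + 6714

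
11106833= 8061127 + 3045706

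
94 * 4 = 376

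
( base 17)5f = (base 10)100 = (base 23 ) 48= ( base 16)64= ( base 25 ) 40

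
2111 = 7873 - 5762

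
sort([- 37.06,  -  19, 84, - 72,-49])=[ - 72,- 49, - 37.06, - 19,84 ] 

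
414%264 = 150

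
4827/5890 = 4827/5890=0.82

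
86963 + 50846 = 137809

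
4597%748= 109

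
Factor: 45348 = 2^2 * 3^1 * 3779^1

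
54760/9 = 6084 + 4/9 = 6084.44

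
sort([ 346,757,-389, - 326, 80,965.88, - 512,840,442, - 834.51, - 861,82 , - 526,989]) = [ - 861, - 834.51, - 526, - 512, - 389, - 326  ,  80,82, 346 , 442, 757, 840, 965.88,989]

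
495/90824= 495/90824 = 0.01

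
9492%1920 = 1812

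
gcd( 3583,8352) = 1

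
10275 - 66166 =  - 55891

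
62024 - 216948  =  -154924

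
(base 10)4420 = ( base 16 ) 1144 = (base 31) 4ii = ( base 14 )187A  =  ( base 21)a0a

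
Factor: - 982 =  - 2^1*491^1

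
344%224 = 120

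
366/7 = 366/7  =  52.29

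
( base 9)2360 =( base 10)1755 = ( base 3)2102000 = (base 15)7c0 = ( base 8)3333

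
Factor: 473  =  11^1*43^1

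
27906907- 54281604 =-26374697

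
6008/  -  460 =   -  1502/115 = - 13.06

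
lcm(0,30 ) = 0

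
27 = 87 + -60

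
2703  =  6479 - 3776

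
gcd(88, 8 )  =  8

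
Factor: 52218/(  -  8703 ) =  - 6 = -2^1*3^1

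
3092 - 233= 2859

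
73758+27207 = 100965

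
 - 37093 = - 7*5299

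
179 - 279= - 100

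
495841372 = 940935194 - 445093822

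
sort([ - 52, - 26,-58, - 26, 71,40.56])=[ - 58, - 52, - 26, - 26,  40.56,  71 ]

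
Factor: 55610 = 2^1*5^1*67^1*83^1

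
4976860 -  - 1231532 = 6208392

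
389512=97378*4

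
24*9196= 220704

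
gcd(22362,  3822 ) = 6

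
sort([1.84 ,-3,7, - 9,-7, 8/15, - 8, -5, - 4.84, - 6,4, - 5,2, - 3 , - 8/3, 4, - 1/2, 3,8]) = [  -  9, - 8, - 7, - 6,-5, - 5 , - 4.84, - 3, - 3, - 8/3,  -  1/2, 8/15, 1.84, 2, 3, 4,4,7, 8] 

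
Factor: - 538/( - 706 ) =269^1*353^( - 1 ) = 269/353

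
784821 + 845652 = 1630473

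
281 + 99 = 380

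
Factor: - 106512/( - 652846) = 2^3 * 3^1 * 7^1*317^1 * 449^( - 1) * 727^( - 1 ) = 53256/326423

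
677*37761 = 25564197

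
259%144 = 115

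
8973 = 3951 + 5022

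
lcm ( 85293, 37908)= 341172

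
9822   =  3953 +5869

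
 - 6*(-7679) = 46074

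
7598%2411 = 365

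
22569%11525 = 11044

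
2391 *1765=4220115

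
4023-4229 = - 206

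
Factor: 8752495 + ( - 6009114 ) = 2743381 = 2743381^1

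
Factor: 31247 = 31247^1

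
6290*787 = 4950230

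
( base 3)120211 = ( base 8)653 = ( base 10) 427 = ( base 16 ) 1ab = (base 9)524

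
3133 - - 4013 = 7146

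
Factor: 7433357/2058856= 2^ (- 3)*41^( - 1) * 6277^( - 1)*7433357^1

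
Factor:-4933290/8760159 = - 1644430/2920053 = -2^1*3^( - 1)*5^1*19^( - 1)* 51229^(-1)  *  164443^1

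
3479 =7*497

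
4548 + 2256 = 6804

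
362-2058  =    -  1696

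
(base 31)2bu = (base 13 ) 1075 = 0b100011110101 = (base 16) 8f5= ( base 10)2293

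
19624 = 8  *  2453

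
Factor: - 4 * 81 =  - 2^2* 3^4 = - 324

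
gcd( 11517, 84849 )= 3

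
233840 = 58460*4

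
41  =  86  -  45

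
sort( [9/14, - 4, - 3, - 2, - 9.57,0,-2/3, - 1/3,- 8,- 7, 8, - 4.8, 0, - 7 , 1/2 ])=[ - 9.57, - 8, - 7, - 7, - 4.8,-4, - 3, - 2, - 2/3, - 1/3,0, 0,1/2, 9/14, 8]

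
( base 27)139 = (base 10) 819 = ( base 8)1463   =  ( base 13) 4B0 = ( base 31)QD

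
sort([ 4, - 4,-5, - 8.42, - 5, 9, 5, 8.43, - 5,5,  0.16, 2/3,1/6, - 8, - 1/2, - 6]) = [ - 8.42, -8,  -  6,-5,-5, - 5 , - 4 , - 1/2, 0.16,  1/6,2/3, 4,5,5, 8.43 , 9 ] 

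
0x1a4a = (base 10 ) 6730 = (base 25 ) AJ5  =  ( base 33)65V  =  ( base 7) 25423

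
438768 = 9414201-8975433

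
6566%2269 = 2028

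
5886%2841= 204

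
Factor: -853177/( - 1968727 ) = 13^1*1181^(-1)*1667^(-1 ) * 65629^1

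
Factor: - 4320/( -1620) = 8/3 = 2^3*3^(-1) 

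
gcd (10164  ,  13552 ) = 3388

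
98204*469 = 46057676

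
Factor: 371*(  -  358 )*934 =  - 124052012 = - 2^2  *  7^1*53^1*179^1*467^1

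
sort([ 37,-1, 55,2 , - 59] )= [-59, - 1, 2,37,55 ]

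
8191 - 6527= 1664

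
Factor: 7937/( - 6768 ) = -2^( - 4)*3^(-2 )*47^( - 1 ) * 7937^1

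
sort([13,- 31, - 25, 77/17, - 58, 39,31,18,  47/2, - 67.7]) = [ -67.7, - 58, - 31, - 25, 77/17,13,18,47/2,31, 39]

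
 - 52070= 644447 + -696517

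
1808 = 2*904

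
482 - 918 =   -  436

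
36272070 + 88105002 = 124377072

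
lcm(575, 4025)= 4025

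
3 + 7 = 10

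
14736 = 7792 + 6944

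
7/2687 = 7/2687 = 0.00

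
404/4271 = 404/4271 = 0.09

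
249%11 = 7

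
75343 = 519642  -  444299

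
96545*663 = 64009335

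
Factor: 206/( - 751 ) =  -2^1* 103^1 * 751^(-1 )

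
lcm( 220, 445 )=19580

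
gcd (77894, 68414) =158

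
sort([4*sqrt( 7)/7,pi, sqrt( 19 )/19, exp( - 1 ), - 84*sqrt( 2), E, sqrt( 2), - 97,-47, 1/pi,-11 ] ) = [-84*sqrt( 2),-97, - 47,-11, sqrt( 19 ) /19,1/pi , exp( - 1),sqrt( 2), 4*sqrt(7 )/7, E, pi]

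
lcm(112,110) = 6160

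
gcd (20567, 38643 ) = 1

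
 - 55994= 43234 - 99228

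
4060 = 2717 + 1343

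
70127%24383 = 21361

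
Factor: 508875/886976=2^ ( -6)*3^1*5^3*23^1*59^1*13859^( - 1) 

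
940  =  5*188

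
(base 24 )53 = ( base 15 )83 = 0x7B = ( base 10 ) 123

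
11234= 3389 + 7845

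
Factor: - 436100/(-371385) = 12460/10611 = 2^2 * 3^( - 4) * 5^1*7^1*89^1*131^( - 1 ) 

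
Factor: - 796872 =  - 2^3*3^1*33203^1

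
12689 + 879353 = 892042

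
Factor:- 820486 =-2^1*410243^1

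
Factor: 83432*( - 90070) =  - 7514720240 = -2^4 * 5^1*9007^1 * 10429^1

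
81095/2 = 81095/2 = 40547.50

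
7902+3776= 11678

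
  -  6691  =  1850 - 8541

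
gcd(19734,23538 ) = 6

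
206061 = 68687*3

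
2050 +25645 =27695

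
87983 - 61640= 26343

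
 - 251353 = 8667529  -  8918882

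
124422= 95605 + 28817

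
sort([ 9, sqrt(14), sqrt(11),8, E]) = [E, sqrt(11 ),sqrt(14 ),8,9]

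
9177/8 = 1147 + 1/8 = 1147.12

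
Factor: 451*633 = 3^1* 11^1*  41^1*211^1=285483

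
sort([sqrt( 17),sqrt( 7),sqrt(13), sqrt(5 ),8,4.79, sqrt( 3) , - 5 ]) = [ - 5,  sqrt(3),sqrt( 5 ),sqrt(7), sqrt( 13 ),sqrt(17),4.79, 8]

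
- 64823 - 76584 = -141407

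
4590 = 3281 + 1309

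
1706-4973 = - 3267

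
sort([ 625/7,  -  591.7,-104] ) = [-591.7, - 104 , 625/7] 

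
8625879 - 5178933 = 3446946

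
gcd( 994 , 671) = 1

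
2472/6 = 412 = 412.00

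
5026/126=359/9 = 39.89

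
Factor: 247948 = 2^2*61987^1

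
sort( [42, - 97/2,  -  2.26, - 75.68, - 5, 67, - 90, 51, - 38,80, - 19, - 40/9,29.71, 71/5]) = [-90, - 75.68, - 97/2,  -  38, - 19, - 5, - 40/9, - 2.26, 71/5,29.71, 42,51,67,80 ]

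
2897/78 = 37 + 11/78= 37.14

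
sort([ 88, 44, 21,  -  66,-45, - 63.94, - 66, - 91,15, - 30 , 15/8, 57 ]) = [ - 91,  -  66, - 66, - 63.94, - 45,-30, 15/8, 15,  21, 44,57,88]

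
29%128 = 29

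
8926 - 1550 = 7376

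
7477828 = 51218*146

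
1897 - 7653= - 5756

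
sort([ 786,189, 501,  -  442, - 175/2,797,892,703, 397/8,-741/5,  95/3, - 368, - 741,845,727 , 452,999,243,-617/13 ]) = [ - 741, - 442, - 368, - 741/5, - 175/2, - 617/13, 95/3, 397/8,189,243, 452,501, 703,727,786,797,  845,892,999] 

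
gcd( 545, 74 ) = 1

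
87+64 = 151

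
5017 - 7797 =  - 2780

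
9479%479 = 378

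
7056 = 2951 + 4105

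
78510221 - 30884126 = 47626095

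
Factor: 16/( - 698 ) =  - 8/349 = - 2^3 * 349^( - 1 ) 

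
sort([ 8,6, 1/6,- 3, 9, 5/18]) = [ - 3, 1/6, 5/18,6,  8, 9 ]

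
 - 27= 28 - 55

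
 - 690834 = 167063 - 857897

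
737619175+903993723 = 1641612898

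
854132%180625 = 131632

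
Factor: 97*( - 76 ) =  -7372=   - 2^2*19^1*97^1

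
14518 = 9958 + 4560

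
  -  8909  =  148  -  9057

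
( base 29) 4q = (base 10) 142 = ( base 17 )86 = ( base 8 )216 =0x8e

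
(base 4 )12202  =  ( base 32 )D2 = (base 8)642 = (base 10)418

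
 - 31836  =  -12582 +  - 19254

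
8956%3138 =2680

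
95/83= 1 + 12/83= 1.14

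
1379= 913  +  466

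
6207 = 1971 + 4236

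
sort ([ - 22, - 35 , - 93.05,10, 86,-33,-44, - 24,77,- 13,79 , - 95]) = [ - 95, - 93.05, - 44,-35, - 33, - 24,-22, - 13, 10 , 77, 79 , 86 ]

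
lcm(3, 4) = 12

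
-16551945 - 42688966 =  - 59240911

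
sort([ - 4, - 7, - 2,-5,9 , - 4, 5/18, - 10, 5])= [ - 10, - 7, - 5, - 4, - 4,-2, 5/18, 5,9]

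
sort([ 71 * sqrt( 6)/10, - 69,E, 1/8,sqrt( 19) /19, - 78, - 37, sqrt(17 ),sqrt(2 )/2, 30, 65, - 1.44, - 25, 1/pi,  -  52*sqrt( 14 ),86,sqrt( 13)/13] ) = [ -52*sqrt( 14), - 78, - 69, - 37, - 25, - 1.44,  1/8,sqrt( 19 )/19,sqrt( 13 )/13,  1/pi,sqrt( 2)/2,E,sqrt( 17),71*sqrt( 6) /10, 30,65, 86 ]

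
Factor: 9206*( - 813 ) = - 7484478 = - 2^1*3^1 * 271^1*4603^1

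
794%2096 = 794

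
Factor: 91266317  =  91266317^1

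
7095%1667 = 427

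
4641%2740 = 1901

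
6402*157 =1005114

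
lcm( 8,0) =0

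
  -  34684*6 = -208104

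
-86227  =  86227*( - 1)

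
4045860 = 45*89908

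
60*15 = 900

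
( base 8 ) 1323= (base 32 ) mj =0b1011010011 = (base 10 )723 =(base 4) 23103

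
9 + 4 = 13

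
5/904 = 5/904= 0.01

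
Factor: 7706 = 2^1*3853^1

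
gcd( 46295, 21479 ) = 47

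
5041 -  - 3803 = 8844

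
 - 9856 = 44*( - 224) 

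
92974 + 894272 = 987246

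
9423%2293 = 251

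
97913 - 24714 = 73199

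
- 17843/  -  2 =8921+1/2 = 8921.50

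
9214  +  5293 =14507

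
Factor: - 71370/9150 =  - 3^1*5^ ( - 1 ) *13^1 = - 39/5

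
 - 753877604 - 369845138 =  - 1123722742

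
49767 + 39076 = 88843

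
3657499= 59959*61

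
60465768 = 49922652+10543116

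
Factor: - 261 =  - 3^2*29^1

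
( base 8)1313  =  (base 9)874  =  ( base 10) 715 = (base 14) 391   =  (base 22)1AB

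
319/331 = 319/331  =  0.96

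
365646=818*447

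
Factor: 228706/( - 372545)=-2^1 * 5^( - 1 )*173^1*661^1*74509^( - 1)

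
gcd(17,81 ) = 1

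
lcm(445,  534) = 2670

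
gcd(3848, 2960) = 296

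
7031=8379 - 1348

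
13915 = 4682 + 9233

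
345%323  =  22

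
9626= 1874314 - 1864688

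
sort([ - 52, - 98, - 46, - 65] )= [- 98, - 65, - 52, - 46 ] 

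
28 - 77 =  - 49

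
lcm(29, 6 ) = 174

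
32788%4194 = 3430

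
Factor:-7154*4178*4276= - 2^4*7^2*73^1 * 1069^1*2089^1 = - 127807125712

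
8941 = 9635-694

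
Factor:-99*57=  - 5643 = -3^3 * 11^1*19^1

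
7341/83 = 88 + 37/83 = 88.45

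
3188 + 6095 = 9283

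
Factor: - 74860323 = - 3^1*19^1 * 1313339^1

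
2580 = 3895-1315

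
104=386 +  - 282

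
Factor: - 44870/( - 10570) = 641/151 = 151^( - 1 ) * 641^1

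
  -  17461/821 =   -  17461/821 = - 21.27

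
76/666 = 38/333  =  0.11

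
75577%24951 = 724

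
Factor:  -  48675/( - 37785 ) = 5^1 * 59^1*229^ ( - 1 ) =295/229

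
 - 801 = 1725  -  2526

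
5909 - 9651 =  - 3742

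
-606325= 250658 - 856983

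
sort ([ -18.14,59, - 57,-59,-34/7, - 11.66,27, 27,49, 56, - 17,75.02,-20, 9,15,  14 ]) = [ - 59 ,-57, - 20,-18.14, -17 ,- 11.66,-34/7, 9, 14,15,27,  27,49, 56, 59,75.02]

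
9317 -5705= 3612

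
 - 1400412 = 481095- 1881507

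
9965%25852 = 9965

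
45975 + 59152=105127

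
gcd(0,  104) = 104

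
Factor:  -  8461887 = -3^1*7^1*402947^1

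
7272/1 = 7272 = 7272.00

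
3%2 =1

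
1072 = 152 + 920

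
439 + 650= 1089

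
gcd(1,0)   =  1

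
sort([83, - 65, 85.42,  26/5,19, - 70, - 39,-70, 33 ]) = [  -  70, - 70, - 65, - 39, 26/5, 19,  33,83,85.42] 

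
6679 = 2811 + 3868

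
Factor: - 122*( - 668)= 81496 = 2^3*61^1*167^1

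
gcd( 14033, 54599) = 1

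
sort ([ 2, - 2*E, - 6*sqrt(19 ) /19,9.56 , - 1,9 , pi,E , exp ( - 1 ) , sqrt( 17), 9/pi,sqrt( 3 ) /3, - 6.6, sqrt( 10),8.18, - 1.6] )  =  [ - 6.6, - 2*E,  -  1.6, - 6*sqrt( 19) /19, - 1,  exp( - 1),sqrt ( 3) /3,2,E,9/pi,pi, sqrt( 10),sqrt(17 ),8.18,9,  9.56] 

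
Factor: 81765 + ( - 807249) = -725484 = - 2^2*3^1*60457^1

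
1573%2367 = 1573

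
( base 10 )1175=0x497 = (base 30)195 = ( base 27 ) 1GE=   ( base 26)1J5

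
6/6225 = 2/2075  =  0.00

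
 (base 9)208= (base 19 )8i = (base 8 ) 252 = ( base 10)170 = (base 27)68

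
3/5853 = 1/1951 = 0.00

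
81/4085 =81/4085  =  0.02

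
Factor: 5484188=2^2* 1371047^1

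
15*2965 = 44475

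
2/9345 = 2/9345 = 0.00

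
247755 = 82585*3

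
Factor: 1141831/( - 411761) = - 7^( - 1 ) * 59^( - 1 )*83^1 * 997^ (-1)*13757^1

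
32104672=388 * 82744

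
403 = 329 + 74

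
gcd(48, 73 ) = 1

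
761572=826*922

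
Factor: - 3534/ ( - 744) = 2^( - 2)*19^1 = 19/4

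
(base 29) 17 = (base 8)44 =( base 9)40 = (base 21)1f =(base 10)36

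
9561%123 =90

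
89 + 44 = 133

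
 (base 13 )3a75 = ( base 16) 20b9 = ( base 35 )6tc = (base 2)10000010111001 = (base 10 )8377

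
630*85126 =53629380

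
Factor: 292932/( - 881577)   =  -2^2*3^( - 1 ) * 79^1*317^( - 1 )= - 316/951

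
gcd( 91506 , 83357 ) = 1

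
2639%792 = 263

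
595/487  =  595/487 = 1.22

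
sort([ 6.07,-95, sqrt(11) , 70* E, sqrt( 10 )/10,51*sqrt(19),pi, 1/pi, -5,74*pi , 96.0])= [ - 95, -5, sqrt( 10)/10, 1/pi, pi,sqrt( 11 ), 6.07, 96.0, 70* E, 51*sqrt(19 ), 74*pi] 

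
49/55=49/55 = 0.89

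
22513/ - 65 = - 22513/65 = - 346.35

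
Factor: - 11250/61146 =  - 625/3397 = - 5^4*43^( - 1 )* 79^( - 1)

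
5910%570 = 210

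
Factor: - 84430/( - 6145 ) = 16886/1229 = 2^1*1229^( - 1 )*8443^1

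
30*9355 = 280650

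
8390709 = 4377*1917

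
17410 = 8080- - 9330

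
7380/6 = 1230= 1230.00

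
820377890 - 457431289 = 362946601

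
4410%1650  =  1110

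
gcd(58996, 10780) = 196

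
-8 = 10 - 18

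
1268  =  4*317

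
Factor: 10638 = 2^1 * 3^3*197^1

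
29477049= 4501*6549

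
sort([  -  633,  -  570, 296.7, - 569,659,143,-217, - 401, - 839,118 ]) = [-839 , - 633, - 570, - 569, - 401, - 217,118, 143,296.7,659] 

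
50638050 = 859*58950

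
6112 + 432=6544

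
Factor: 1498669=17^1 * 199^1*443^1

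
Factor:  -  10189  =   - 23^1*443^1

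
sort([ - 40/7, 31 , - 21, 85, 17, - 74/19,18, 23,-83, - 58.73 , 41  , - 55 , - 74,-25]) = [ - 83, - 74,-58.73, - 55 , - 25, - 21, - 40/7, - 74/19, 17,18,23,31, 41 , 85]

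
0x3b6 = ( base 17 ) 34F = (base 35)R5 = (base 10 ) 950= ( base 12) 672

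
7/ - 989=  - 7/989=- 0.01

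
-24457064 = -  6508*3758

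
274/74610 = 137/37305= 0.00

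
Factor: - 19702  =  - 2^1*9851^1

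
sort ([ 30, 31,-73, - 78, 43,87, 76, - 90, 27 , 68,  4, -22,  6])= [  -  90, - 78,-73,-22, 4, 6,  27,30, 31,  43, 68, 76, 87]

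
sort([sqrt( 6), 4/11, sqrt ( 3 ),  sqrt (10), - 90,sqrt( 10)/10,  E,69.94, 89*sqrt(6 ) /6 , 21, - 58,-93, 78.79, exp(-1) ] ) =[ - 93, - 90,- 58,sqrt(10 ) /10, 4/11,exp( - 1),  sqrt( 3) , sqrt( 6)  ,  E,sqrt( 10), 21, 89*sqrt (6 ) /6,  69.94, 78.79 ] 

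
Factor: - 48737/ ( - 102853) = 13^1 *23^1*631^ ( -1 ) = 299/631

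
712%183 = 163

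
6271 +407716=413987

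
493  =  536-43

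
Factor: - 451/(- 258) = 2^( - 1) *3^(-1 ) * 11^1*41^1 * 43^( - 1 )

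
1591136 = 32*49723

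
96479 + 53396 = 149875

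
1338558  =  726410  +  612148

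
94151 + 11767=105918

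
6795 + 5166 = 11961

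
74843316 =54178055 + 20665261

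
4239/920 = 4239/920  =  4.61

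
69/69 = 1 = 1.00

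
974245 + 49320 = 1023565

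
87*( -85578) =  - 7445286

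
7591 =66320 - 58729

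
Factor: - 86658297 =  - 3^1*11^1*19^1* 41^1 * 3371^1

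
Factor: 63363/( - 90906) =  - 2^( -1)*109^( - 1 )*139^ ( - 1)*21121^1 = - 21121/30302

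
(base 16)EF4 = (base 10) 3828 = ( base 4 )323310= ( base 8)7364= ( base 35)34d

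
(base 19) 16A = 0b111100101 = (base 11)401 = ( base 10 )485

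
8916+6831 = 15747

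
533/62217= 533/62217=0.01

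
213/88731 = 71/29577 = 0.00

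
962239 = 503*1913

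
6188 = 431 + 5757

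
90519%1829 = 898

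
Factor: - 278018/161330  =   - 5^( -1) * 17^1*37^1*73^(-1) = -629/365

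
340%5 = 0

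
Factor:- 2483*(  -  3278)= 2^1 * 11^1 * 13^1  *149^1*191^1= 8139274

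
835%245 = 100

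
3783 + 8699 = 12482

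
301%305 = 301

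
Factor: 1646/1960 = 823/980 = 2^( - 2) *5^(-1)*7^( - 2)*823^1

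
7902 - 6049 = 1853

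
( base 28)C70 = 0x2584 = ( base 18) 1bba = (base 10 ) 9604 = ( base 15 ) 2CA4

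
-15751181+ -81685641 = -97436822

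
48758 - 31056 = 17702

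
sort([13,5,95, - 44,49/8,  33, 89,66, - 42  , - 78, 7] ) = [  -  78, - 44 , - 42, 5,  49/8, 7,13, 33, 66, 89, 95]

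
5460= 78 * 70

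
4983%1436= 675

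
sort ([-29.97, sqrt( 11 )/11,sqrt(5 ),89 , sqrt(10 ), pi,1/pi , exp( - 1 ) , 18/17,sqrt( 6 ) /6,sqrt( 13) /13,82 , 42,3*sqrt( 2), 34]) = [- 29.97,sqrt( 13 )/13,sqrt(11) /11  ,  1/pi,exp( - 1),sqrt( 6 ) /6,  18/17, sqrt(5 ), pi,sqrt( 10 ), 3* sqrt ( 2 ),34, 42,82,  89]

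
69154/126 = 548 + 53/63 = 548.84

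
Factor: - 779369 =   -  41^1 * 19009^1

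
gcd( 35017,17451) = 1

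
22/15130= 11/7565 = 0.00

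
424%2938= 424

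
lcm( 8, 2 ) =8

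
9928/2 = 4964 = 4964.00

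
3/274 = 3/274 = 0.01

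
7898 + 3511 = 11409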